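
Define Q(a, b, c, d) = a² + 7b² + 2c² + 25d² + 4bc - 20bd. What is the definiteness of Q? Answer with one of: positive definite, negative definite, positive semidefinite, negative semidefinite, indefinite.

The symmetric matrix is A = [[1, 0, 0, 0], [0, 7, 2, -10], [0, 2, 2, 0], [0, -10, 0, 25]].
Symmetric row and column elimination reduces A to a congruent diagonal form with pivots 1, 7, 10/7, 5.
That gives 4 positive pivots.
Hence Q is positive definite.

positive definite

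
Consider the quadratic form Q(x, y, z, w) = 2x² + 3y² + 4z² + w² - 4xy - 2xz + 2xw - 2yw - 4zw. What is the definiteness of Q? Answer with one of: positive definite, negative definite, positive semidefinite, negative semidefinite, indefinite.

The associated matrix is A = [[2, -2, -1, 1], [-2, 3, 0, -1], [-1, 0, 4, -2], [1, -1, -2, 1]].
An LDLᵀ factorisation of A has diagonal entries 2, 1, 5/2, -2/5.
Counting signs: 3 positive, 1 negative.
Hence Q is indefinite.

indefinite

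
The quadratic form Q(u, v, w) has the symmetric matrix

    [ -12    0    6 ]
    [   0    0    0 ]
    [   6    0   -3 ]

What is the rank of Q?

1

Congruent diagonalization of A (simultaneous row and column reduction) yields pivots -12, 0, 0.
So there are 1 negative, 2 zero pivots.
The rank is the number of nonzero pivots: 1.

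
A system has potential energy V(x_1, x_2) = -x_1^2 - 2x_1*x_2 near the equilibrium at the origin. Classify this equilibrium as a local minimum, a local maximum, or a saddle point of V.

saddle point

The Hessian at the origin is H = [[-2, -2], [-2, 0]].
det H = -2·0 − (-2)² = -4 < 0, so H is indefinite.
Therefore the origin is a saddle point.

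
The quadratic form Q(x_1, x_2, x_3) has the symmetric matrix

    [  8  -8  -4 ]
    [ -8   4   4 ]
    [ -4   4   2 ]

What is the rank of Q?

2

Congruent diagonalization of A (simultaneous row and column reduction) yields pivots 8, -4, 0.
So there are 1 positive, 1 negative, 1 zero pivots.
The rank is the number of nonzero pivots: 2.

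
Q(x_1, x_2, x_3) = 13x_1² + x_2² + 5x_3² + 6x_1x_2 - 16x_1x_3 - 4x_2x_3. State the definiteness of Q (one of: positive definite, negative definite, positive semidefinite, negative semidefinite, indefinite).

positive semidefinite

The symmetric matrix is A = [[13, 3, -8], [3, 1, -2], [-8, -2, 5]].
Symmetric row and column elimination reduces A to a congruent diagonal form with pivots 13, 4/13, 0.
Counting signs: 2 positive, 1 zero.
Hence Q is positive semidefinite.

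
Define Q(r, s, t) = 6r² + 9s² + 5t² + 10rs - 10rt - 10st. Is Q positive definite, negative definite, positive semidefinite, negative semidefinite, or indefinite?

The symmetric matrix of Q is A = [[6, 5, -5], [5, 9, -5], [-5, -5, 5]].
Leading principal minors: Δ_1 = 6, Δ_2 = 29, Δ_3 = 20.
All leading principal minors are positive, so by Sylvester's criterion Q is positive definite.

positive definite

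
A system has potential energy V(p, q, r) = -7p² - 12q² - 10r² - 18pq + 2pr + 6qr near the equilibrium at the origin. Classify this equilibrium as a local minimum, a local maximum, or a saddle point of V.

The Hessian at the origin is H = [[-14, -18, 2], [-18, -24, 6], [2, 6, -20]].
An LDLᵀ factorisation of H has diagonal entries -14, -6/7, -6.
That gives 3 negative pivots.
H is negative definite, so the origin is a strict local maximum.

local maximum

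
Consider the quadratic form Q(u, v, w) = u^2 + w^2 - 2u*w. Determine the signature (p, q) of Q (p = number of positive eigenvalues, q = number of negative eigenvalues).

(1, 0)

Write A = [[1, 0, -1], [0, 0, 0], [-1, 0, 1]].
Symmetric row and column elimination reduces A to a congruent diagonal form with pivots 1, 0, 0.
That gives 1 positive, 2 zero pivots.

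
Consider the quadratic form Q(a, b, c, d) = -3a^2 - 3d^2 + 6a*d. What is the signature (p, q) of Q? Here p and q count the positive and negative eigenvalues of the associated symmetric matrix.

The associated matrix is A = [[-3, 0, 0, 3], [0, 0, 0, 0], [0, 0, 0, 0], [3, 0, 0, -3]].
Row-reducing A symmetrically gives the diagonal entries -3, 0, 0, 0.
Counting signs: 1 negative, 3 zero.

(0, 1)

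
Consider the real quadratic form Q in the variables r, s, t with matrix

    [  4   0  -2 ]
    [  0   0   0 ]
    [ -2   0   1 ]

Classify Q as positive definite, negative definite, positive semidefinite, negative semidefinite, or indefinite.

Applying the same elementary operations to the rows and columns of A produces a congruent diagonal matrix with entries 4, 0, 0.
So there are 1 positive, 2 zero pivots.
Hence Q is positive semidefinite.

positive semidefinite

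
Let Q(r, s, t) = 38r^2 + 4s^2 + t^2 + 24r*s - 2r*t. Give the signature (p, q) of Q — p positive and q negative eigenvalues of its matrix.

Write A = [[38, 12, -1], [12, 4, 0], [-1, 0, 1]].
Applying the same elementary operations to the rows and columns of A produces a congruent diagonal matrix with entries 38, 4/19, 1/2.
That gives 3 positive pivots.

(3, 0)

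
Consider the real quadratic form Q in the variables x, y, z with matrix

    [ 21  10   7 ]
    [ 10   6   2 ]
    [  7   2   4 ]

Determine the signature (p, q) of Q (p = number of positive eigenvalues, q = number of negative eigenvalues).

Row-reducing A symmetrically gives the diagonal entries 21, 26/21, 3/13.
So there are 3 positive pivots.

(3, 0)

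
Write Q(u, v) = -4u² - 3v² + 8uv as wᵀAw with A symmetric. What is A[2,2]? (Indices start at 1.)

-3

The coefficient of v² in Q is -3, and that is exactly A[2,2].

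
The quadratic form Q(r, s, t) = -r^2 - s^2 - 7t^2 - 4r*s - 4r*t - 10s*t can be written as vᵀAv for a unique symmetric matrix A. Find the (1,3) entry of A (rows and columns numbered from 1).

-2

The coefficient of r·t in Q is -4. For a symmetric A this equals A[1,3] + A[3,1] = 2·A[1,3].
So A[1,3] = -4/2 = -2.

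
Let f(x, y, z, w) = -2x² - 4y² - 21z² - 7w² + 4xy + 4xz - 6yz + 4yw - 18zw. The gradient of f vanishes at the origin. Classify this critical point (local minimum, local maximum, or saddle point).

saddle point

The Hessian at the origin is H = [[-4, 4, 4, 0], [4, -8, -6, 4], [4, -6, -42, -18], [0, 4, -18, -14]].
Symmetric row and column elimination reduces H to a congruent diagonal form with pivots -4, -4, -37, 30/37.
That gives 1 positive, 3 negative pivots.
H is indefinite, so the origin is a saddle point.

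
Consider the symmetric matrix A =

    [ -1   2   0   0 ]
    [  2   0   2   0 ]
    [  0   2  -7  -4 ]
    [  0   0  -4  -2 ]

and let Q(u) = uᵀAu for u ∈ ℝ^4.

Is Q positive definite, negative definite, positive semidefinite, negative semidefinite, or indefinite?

indefinite

Congruent diagonalization of A (simultaneous row and column reduction) yields pivots -1, 4, -8, 0.
Counting signs: 1 positive, 2 negative, 1 zero.
Hence Q is indefinite.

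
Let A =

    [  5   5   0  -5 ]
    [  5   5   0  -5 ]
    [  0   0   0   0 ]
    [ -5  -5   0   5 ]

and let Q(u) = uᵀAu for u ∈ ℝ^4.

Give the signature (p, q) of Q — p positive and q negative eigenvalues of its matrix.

(1, 0)

Applying the same elementary operations to the rows and columns of A produces a congruent diagonal matrix with entries 5, 0, 0, 0.
That gives 1 positive, 3 zero pivots.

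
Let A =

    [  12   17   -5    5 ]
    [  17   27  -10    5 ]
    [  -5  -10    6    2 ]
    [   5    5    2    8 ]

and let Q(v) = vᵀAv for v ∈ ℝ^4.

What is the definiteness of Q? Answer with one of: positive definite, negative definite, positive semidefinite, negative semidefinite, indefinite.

positive definite

Symmetric row and column elimination reduces A to a congruent diagonal form with pivots 12, 35/12, 1, 3/7.
So there are 4 positive pivots.
Hence Q is positive definite.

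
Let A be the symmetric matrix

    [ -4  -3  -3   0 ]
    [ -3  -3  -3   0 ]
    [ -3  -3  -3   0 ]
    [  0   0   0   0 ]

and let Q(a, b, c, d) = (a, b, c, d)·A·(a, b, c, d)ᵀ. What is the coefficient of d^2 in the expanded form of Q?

0

The coefficient of d^2 is the diagonal entry A[4,4] = 0.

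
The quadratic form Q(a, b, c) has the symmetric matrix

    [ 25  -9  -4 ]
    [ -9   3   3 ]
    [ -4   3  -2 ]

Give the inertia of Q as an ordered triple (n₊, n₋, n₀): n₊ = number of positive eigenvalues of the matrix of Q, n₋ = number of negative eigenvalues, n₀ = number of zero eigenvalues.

Symmetric row and column elimination reduces A to a congruent diagonal form with pivots 25, -6/25, 15/2.
Counting signs: 2 positive, 1 negative.

(2, 1, 0)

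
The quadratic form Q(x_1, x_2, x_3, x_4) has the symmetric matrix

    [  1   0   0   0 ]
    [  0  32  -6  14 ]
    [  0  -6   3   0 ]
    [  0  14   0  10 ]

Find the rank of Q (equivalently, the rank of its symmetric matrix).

An LDLᵀ factorisation of A has diagonal entries 1, 32, 15/8, 1/5.
That gives 4 positive pivots.
The rank is the number of nonzero pivots: 4.

4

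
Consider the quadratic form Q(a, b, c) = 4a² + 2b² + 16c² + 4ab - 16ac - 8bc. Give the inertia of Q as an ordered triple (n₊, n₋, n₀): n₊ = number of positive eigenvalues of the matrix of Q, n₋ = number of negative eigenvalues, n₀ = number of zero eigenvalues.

Write A = [[4, 2, -8], [2, 2, -4], [-8, -4, 16]].
Symmetric row and column elimination reduces A to a congruent diagonal form with pivots 4, 1, 0.
That gives 2 positive, 1 zero pivots.

(2, 0, 1)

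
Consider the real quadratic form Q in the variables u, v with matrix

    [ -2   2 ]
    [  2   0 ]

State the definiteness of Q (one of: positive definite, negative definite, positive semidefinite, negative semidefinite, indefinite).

indefinite

For the 2×2 matrix [[-2, 2], [2, 0]]: det = -2·0 − (2)² = -4, trace = -2.
det < 0 so the eigenvalues have opposite signs; the form is indefinite.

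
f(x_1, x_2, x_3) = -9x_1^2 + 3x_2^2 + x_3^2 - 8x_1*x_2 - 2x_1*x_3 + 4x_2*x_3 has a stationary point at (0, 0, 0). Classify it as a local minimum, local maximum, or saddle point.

saddle point

The Hessian at the origin is H = [[-18, -8, -2], [-8, 6, 4], [-2, 4, 2]].
An LDLᵀ factorisation of H has diagonal entries -18, 86/9, -12/43.
Counting signs: 1 positive, 2 negative.
H is indefinite, so the origin is a saddle point.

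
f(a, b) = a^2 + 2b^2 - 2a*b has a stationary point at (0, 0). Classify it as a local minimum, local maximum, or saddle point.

The Hessian at the origin is H = [[2, -2], [-2, 4]].
det H = 2·4 − (-2)² = 4 > 0 and H[1,1] = 2 > 0, so H is positive definite.
Therefore the origin is a local minimum.

local minimum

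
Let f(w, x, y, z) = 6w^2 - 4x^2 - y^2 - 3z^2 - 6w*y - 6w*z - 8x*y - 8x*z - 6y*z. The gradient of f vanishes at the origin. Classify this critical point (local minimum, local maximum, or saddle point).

saddle point

The Hessian at the origin is H = [[12, 0, -6, -6], [0, -8, -8, -8], [-6, -8, -2, -6], [-6, -8, -6, -6]].
Applying the same elementary operations to the rows and columns of H produces a congruent diagonal matrix with entries 12, -8, 3, -4/3.
Counting signs: 2 positive, 2 negative.
H is indefinite, so the origin is a saddle point.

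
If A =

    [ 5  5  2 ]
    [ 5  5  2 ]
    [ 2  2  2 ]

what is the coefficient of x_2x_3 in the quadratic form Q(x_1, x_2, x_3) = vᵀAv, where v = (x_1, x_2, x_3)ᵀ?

The coefficient of x_2x_3 is A[2,3] + A[3,2] = 2·2 = 4.

4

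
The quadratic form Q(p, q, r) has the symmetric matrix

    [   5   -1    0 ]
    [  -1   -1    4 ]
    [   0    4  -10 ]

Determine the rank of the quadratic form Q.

3

Congruent diagonalization of A (simultaneous row and column reduction) yields pivots 5, -6/5, 10/3.
Counting signs: 2 positive, 1 negative.
The rank is the number of nonzero pivots: 3.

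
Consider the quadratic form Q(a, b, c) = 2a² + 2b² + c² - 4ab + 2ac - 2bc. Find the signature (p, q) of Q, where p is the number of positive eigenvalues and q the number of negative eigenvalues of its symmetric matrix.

(2, 0)

The associated matrix is A = [[2, -2, 1], [-2, 2, -1], [1, -1, 1]].
Row-reducing A symmetrically gives the diagonal entries 2, 0, 1/2.
Counting signs: 2 positive, 1 zero.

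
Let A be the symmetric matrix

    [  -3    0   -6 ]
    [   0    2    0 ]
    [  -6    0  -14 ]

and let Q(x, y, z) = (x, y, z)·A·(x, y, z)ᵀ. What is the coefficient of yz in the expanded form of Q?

0

The coefficient of yz is A[2,3] + A[3,2] = 2·0 = 0.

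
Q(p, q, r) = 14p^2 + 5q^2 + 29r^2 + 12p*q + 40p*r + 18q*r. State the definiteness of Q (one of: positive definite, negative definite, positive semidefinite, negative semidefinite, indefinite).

The symmetric matrix of Q is A = [[14, 6, 20], [6, 5, 9], [20, 9, 29]].
Leading principal minors: Δ_1 = 14, Δ_2 = 34, Δ_3 = 12.
All leading principal minors are positive, so by Sylvester's criterion Q is positive definite.

positive definite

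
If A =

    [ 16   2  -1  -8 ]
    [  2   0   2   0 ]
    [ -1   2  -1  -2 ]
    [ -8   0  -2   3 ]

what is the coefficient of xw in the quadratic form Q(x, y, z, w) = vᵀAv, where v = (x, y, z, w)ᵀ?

The coefficient of xw is A[1,4] + A[4,1] = 2·(-8) = -16.

-16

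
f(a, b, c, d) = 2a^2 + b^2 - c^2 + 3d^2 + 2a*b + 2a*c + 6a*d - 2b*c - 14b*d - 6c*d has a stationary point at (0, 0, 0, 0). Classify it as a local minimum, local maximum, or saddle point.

The Hessian at the origin is H = [[4, 2, 2, 6], [2, 2, -2, -14], [2, -2, -2, -6], [6, -14, -6, 6]].
Row-reducing H symmetrically gives the diagonal entries 4, 1, -12, 8.
That gives 3 positive, 1 negative pivots.
H is indefinite, so the origin is a saddle point.

saddle point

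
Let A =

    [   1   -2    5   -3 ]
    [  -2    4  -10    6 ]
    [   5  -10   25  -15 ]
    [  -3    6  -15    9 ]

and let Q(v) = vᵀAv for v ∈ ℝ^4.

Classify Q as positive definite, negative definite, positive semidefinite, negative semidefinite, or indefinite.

positive semidefinite

Applying the same elementary operations to the rows and columns of A produces a congruent diagonal matrix with entries 1, 0, 0, 0.
That gives 1 positive, 3 zero pivots.
Hence Q is positive semidefinite.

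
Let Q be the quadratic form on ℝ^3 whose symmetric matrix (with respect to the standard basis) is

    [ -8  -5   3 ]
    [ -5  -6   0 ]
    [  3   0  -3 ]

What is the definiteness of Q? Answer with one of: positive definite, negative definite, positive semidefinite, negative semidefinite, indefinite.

negative definite

Leading principal minors: Δ_1 = -8, Δ_2 = 23, Δ_3 = -15.
The signs alternate starting with Δ_1 < 0, so by Sylvester's criterion Q is negative definite.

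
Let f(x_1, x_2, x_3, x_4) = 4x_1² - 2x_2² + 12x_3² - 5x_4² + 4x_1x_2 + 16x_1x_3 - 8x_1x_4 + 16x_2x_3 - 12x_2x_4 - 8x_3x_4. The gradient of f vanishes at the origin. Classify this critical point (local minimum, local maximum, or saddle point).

The Hessian at the origin is H = [[8, 4, 16, -8], [4, -4, 16, -12], [16, 16, 24, -8], [-8, -12, -8, -10]].
An LDLᵀ factorisation of H has diagonal entries 8, -6, 8/3, -10.
Counting signs: 2 positive, 2 negative.
H is indefinite, so the origin is a saddle point.

saddle point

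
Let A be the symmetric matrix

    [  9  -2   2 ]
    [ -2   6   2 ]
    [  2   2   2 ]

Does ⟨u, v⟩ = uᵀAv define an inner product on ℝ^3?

yes

Symmetric row and column elimination reduces A to a congruent diagonal form with pivots 9, 50/9, 12/25.
That gives 3 positive pivots.
Hence Q is positive definite.
⟨·,·⟩ is an inner product exactly when A is positive definite.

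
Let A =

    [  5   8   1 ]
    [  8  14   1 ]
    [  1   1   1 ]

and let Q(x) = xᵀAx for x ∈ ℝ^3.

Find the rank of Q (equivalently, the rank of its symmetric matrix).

3

Congruent diagonalization of A (simultaneous row and column reduction) yields pivots 5, 6/5, 1/2.
Counting signs: 3 positive.
The rank is the number of nonzero pivots: 3.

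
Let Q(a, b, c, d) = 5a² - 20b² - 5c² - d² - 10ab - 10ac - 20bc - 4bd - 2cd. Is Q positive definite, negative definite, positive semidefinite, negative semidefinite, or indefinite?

The symmetric matrix is A = [[5, -5, -5, 0], [-5, -20, -10, -2], [-5, -10, -5, -1], [0, -2, -1, -1]].
Applying the same elementary operations to the rows and columns of A produces a congruent diagonal matrix with entries 5, -25, -1, -4/5.
So there are 1 positive, 3 negative pivots.
Hence Q is indefinite.

indefinite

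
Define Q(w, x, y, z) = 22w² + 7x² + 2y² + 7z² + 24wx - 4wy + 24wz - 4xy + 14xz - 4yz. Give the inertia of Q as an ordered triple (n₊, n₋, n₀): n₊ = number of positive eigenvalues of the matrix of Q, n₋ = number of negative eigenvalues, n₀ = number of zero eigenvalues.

The symmetric matrix is A = [[22, 12, -2, 12], [12, 7, -2, 7], [-2, -2, 2, -2], [12, 7, -2, 7]].
Applying the same elementary operations to the rows and columns of A produces a congruent diagonal matrix with entries 22, 5/11, 0, 0.
So there are 2 positive, 2 zero pivots.

(2, 0, 2)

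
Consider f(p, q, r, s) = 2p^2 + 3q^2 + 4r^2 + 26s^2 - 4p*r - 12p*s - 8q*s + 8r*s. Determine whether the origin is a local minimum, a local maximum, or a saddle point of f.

local minimum

The Hessian at the origin is H = [[4, 0, -4, -12], [0, 6, 0, -8], [-4, 0, 8, 8], [-12, -8, 8, 52]].
Applying the same elementary operations to the rows and columns of H produces a congruent diagonal matrix with entries 4, 6, 4, 4/3.
That gives 4 positive pivots.
H is positive definite, so the origin is a strict local minimum.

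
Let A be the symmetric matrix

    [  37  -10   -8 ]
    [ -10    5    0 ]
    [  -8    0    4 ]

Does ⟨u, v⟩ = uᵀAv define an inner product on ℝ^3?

Leading principal minors: Δ_1 = 37, Δ_2 = 85, Δ_3 = 20.
All leading principal minors are positive, so by Sylvester's criterion Q is positive definite.
⟨·,·⟩ is an inner product exactly when A is positive definite.

yes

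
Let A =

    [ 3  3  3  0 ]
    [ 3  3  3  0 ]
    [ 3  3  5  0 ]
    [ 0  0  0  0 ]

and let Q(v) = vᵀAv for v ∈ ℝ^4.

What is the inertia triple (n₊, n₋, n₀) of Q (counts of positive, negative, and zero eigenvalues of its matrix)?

(2, 0, 2)

Congruent diagonalization of A (simultaneous row and column reduction) yields pivots 3, 0, 2, 0.
Counting signs: 2 positive, 2 zero.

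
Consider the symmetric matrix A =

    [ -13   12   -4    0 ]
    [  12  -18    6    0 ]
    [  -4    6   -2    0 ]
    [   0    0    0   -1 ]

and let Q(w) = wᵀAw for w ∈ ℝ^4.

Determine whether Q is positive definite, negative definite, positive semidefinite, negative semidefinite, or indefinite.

negative semidefinite

Row-reducing A symmetrically gives the diagonal entries -13, -90/13, 0, -1.
So there are 3 negative, 1 zero pivots.
Hence Q is negative semidefinite.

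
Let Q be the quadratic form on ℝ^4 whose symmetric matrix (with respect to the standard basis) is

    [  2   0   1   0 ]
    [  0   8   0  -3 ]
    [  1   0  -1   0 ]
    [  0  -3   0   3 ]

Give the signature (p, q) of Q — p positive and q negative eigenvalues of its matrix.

Congruent diagonalization of A (simultaneous row and column reduction) yields pivots 2, 8, -3/2, 15/8.
So there are 3 positive, 1 negative pivots.

(3, 1)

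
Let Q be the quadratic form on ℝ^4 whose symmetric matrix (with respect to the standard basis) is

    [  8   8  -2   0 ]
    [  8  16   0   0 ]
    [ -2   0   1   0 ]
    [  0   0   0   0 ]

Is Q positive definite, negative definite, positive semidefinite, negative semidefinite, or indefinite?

Applying the same elementary operations to the rows and columns of A produces a congruent diagonal matrix with entries 8, 8, 0, 0.
So there are 2 positive, 2 zero pivots.
Hence Q is positive semidefinite.

positive semidefinite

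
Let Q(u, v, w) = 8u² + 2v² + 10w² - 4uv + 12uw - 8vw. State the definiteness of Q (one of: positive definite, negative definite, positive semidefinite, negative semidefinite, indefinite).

positive definite

Write A = [[8, -2, 6], [-2, 2, -4], [6, -4, 10]].
An LDLᵀ factorisation of A has diagonal entries 8, 3/2, 4/3.
That gives 3 positive pivots.
Hence Q is positive definite.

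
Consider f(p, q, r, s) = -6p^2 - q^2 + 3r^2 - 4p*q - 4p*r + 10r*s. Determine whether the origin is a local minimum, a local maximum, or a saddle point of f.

The Hessian at the origin is H = [[-12, -4, -4, 0], [-4, -2, 0, 0], [-4, 0, 6, 10], [0, 0, 10, 0]].
Applying the same elementary operations to the rows and columns of H produces a congruent diagonal matrix with entries -12, -2/3, 10, -10.
So there are 1 positive, 3 negative pivots.
H is indefinite, so the origin is a saddle point.

saddle point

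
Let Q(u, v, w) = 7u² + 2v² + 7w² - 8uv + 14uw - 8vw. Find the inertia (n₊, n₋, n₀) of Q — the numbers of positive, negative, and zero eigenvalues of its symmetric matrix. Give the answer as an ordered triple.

(1, 1, 1)

Write A = [[7, -4, 7], [-4, 2, -4], [7, -4, 7]].
Symmetric row and column elimination reduces A to a congruent diagonal form with pivots 7, -2/7, 0.
Counting signs: 1 positive, 1 negative, 1 zero.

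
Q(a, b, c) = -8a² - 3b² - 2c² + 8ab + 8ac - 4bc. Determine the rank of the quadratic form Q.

The symmetric matrix is A = [[-8, 4, 4], [4, -3, -2], [4, -2, -2]].
Row-reducing A symmetrically gives the diagonal entries -8, -1, 0.
Counting signs: 2 negative, 1 zero.
The rank is the number of nonzero pivots: 2.

2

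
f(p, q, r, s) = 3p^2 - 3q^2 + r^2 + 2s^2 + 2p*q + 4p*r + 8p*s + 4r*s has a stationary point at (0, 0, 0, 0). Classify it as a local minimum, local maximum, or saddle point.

The Hessian at the origin is H = [[6, 2, 4, 8], [2, -6, 0, 0], [4, 0, 2, 4], [8, 0, 4, 4]].
Row-reducing H symmetrically gives the diagonal entries 6, -20/3, -2/5, -4.
So there are 1 positive, 3 negative pivots.
H is indefinite, so the origin is a saddle point.

saddle point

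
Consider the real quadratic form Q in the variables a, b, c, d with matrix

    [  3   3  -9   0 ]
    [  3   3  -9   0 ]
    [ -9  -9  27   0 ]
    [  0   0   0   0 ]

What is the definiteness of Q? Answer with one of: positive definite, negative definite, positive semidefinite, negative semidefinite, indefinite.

positive semidefinite

Applying the same elementary operations to the rows and columns of A produces a congruent diagonal matrix with entries 3, 0, 0, 0.
Counting signs: 1 positive, 3 zero.
Hence Q is positive semidefinite.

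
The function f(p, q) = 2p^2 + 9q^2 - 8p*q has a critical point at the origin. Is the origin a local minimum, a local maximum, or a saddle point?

local minimum

The Hessian at the origin is H = [[4, -8], [-8, 18]].
det H = 4·18 − (-8)² = 8 > 0 and H[1,1] = 4 > 0, so H is positive definite.
Therefore the origin is a local minimum.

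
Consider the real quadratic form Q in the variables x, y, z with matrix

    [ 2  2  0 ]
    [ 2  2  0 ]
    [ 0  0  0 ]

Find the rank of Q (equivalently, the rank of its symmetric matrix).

1

Row-reducing A symmetrically gives the diagonal entries 2, 0, 0.
So there are 1 positive, 2 zero pivots.
The rank is the number of nonzero pivots: 1.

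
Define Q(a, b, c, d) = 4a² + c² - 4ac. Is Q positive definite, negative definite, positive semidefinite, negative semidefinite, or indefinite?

positive semidefinite

The associated matrix is A = [[4, 0, -2, 0], [0, 0, 0, 0], [-2, 0, 1, 0], [0, 0, 0, 0]].
Applying the same elementary operations to the rows and columns of A produces a congruent diagonal matrix with entries 4, 0, 0, 0.
Counting signs: 1 positive, 3 zero.
Hence Q is positive semidefinite.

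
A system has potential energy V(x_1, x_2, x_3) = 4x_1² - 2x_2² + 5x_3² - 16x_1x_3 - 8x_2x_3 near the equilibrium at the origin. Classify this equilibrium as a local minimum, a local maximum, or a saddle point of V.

The Hessian at the origin is H = [[8, 0, -16], [0, -4, -8], [-16, -8, 10]].
Congruent diagonalization of H (simultaneous row and column reduction) yields pivots 8, -4, -6.
Counting signs: 1 positive, 2 negative.
H is indefinite, so the origin is a saddle point.

saddle point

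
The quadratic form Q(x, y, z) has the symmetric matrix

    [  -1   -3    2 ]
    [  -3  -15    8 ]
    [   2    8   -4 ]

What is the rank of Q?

Applying the same elementary operations to the rows and columns of A produces a congruent diagonal matrix with entries -1, -6, 2/3.
That gives 1 positive, 2 negative pivots.
The rank is the number of nonzero pivots: 3.

3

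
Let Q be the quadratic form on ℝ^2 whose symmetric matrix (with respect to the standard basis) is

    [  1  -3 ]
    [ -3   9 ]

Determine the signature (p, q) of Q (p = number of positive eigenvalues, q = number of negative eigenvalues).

Applying the same elementary operations to the rows and columns of A produces a congruent diagonal matrix with entries 1, 0.
So there are 1 positive, 1 zero pivots.

(1, 0)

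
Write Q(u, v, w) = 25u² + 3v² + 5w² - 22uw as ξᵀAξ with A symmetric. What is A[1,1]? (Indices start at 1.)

25

The coefficient of u² in Q is 25, and that is exactly A[1,1].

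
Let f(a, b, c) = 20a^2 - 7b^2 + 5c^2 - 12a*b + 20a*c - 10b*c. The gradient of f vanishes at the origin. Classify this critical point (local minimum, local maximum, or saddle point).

saddle point

The Hessian at the origin is H = [[40, -12, 20], [-12, -14, -10], [20, -10, 10]].
Applying the same elementary operations to the rows and columns of H produces a congruent diagonal matrix with entries 40, -88/5, 10/11.
Counting signs: 2 positive, 1 negative.
H is indefinite, so the origin is a saddle point.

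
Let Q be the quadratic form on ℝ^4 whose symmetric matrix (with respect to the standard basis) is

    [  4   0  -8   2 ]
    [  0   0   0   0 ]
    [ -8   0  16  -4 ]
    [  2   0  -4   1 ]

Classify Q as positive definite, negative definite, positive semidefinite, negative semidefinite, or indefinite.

Row-reducing A symmetrically gives the diagonal entries 4, 0, 0, 0.
Counting signs: 1 positive, 3 zero.
Hence Q is positive semidefinite.

positive semidefinite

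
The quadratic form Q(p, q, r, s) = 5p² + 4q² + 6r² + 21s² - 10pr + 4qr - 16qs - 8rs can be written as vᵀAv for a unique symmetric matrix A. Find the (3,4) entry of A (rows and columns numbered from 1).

-4

The coefficient of r·s in Q is -8. For a symmetric A this equals A[3,4] + A[4,3] = 2·A[3,4].
So A[3,4] = -8/2 = -4.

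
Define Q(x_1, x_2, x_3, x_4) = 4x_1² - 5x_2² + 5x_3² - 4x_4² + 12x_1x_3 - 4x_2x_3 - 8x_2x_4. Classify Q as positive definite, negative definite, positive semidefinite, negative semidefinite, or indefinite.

indefinite

The symmetric matrix is A = [[4, 0, 6, 0], [0, -5, -2, -4], [6, -2, 5, 0], [0, -4, 0, -4]].
Symmetric row and column elimination reduces A to a congruent diagonal form with pivots 4, -5, -16/5, 0.
That gives 1 positive, 2 negative, 1 zero pivots.
Hence Q is indefinite.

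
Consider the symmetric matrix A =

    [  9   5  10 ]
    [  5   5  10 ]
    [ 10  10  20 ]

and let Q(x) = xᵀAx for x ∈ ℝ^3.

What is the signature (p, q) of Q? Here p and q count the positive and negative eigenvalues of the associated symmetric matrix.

Row-reducing A symmetrically gives the diagonal entries 9, 20/9, 0.
Counting signs: 2 positive, 1 zero.

(2, 0)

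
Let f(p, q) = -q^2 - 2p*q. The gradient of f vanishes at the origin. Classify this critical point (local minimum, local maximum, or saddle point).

The Hessian at the origin is H = [[0, -2], [-2, -2]].
det H = 0·-2 − (-2)² = -4 < 0, so H is indefinite.
Therefore the origin is a saddle point.

saddle point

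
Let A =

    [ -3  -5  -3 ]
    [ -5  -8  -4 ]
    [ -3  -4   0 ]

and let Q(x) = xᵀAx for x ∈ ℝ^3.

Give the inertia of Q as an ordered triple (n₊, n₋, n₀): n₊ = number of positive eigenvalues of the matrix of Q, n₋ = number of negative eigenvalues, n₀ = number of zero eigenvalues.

Congruent diagonalization of A (simultaneous row and column reduction) yields pivots -3, 1/3, 0.
That gives 1 positive, 1 negative, 1 zero pivots.

(1, 1, 1)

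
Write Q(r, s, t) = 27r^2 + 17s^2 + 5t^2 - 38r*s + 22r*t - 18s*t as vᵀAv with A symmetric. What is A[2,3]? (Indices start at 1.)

-9

The coefficient of s·t in Q is -18. For a symmetric A this equals A[2,3] + A[3,2] = 2·A[2,3].
So A[2,3] = -18/2 = -9.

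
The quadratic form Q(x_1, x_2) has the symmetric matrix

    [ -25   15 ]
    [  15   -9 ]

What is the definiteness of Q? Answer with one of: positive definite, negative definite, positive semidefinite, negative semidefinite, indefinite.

For the 2×2 matrix [[-25, 15], [15, -9]]: det = -25·-9 − (15)² = 0, trace = -34.
det = 0 so one eigenvalue is zero; the form is semidefinite with the sign of the trace.

negative semidefinite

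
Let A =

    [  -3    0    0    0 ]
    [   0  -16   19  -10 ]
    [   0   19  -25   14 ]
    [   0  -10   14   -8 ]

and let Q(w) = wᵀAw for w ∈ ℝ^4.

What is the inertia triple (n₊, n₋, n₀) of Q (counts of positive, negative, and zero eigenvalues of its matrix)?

Congruent diagonalization of A (simultaneous row and column reduction) yields pivots -3, -16, -39/16, 4/39.
Counting signs: 1 positive, 3 negative.

(1, 3, 0)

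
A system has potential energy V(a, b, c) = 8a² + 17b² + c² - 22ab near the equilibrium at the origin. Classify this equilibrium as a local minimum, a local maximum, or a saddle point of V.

local minimum

The Hessian at the origin is H = [[16, -22, 0], [-22, 34, 0], [0, 0, 2]].
Applying the same elementary operations to the rows and columns of H produces a congruent diagonal matrix with entries 16, 15/4, 2.
Counting signs: 3 positive.
H is positive definite, so the origin is a strict local minimum.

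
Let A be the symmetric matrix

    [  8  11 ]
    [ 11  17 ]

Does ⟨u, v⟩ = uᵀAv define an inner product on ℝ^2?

An LDLᵀ factorisation of A has diagonal entries 8, 15/8.
That gives 2 positive pivots.
Hence Q is positive definite.
⟨·,·⟩ is an inner product exactly when A is positive definite.

yes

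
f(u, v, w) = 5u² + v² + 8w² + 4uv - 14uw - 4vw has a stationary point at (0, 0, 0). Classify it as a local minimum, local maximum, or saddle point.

saddle point

The Hessian at the origin is H = [[10, 4, -14], [4, 2, -4], [-14, -4, 16]].
An LDLᵀ factorisation of H has diagonal entries 10, 2/5, -10.
So there are 2 positive, 1 negative pivots.
H is indefinite, so the origin is a saddle point.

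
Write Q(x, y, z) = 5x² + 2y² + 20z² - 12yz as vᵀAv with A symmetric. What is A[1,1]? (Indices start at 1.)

5

The coefficient of x² in Q is 5, and that is exactly A[1,1].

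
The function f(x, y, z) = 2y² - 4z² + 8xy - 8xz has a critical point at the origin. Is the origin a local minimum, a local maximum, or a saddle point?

saddle point

The Hessian at the origin is H = [[0, 8, -8], [8, 4, 0], [-8, 0, -8]].
H is indefinite, so the origin is a saddle point.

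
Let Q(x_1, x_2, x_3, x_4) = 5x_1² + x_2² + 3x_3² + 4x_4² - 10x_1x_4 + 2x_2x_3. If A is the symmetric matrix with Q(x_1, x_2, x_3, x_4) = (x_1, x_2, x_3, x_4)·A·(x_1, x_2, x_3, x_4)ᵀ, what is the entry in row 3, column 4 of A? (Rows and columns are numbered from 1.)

0

The coefficient of x_3·x_4 in Q is 0. For a symmetric A this equals A[3,4] + A[4,3] = 2·A[3,4].
So A[3,4] = 0/2 = 0.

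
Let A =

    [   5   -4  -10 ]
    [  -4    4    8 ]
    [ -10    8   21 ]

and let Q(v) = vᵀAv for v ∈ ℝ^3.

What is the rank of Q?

An LDLᵀ factorisation of A has diagonal entries 5, 4/5, 1.
Counting signs: 3 positive.
The rank is the number of nonzero pivots: 3.

3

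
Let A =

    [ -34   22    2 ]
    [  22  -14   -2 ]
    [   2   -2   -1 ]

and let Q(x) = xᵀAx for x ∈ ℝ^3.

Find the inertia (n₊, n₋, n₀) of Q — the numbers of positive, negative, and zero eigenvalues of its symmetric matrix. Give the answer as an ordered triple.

Applying the same elementary operations to the rows and columns of A produces a congruent diagonal matrix with entries -34, 4/17, -3.
So there are 1 positive, 2 negative pivots.

(1, 2, 0)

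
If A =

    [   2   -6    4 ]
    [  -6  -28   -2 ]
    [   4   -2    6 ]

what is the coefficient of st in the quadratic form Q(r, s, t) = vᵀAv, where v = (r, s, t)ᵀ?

The coefficient of st is A[2,3] + A[3,2] = 2·(-2) = -4.

-4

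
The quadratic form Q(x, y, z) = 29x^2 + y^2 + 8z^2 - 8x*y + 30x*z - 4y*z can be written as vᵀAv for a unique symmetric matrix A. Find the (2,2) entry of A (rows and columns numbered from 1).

The coefficient of y^2 in Q is 1, and that is exactly A[2,2].

1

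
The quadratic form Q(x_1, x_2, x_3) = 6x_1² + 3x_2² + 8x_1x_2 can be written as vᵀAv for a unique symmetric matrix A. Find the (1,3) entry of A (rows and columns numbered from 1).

The coefficient of x_1·x_3 in Q is 0. For a symmetric A this equals A[1,3] + A[3,1] = 2·A[1,3].
So A[1,3] = 0/2 = 0.

0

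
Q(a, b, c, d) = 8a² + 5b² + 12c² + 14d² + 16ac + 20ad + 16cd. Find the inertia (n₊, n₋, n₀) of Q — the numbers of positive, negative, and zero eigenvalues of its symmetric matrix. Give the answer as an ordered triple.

Write A = [[8, 0, 8, 10], [0, 5, 0, 0], [8, 0, 12, 8], [10, 0, 8, 14]].
An LDLᵀ factorisation of A has diagonal entries 8, 5, 4, 1/2.
Counting signs: 4 positive.

(4, 0, 0)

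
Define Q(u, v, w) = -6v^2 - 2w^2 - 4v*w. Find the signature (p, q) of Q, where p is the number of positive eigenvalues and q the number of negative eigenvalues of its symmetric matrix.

Write A = [[0, 0, 0], [0, -6, -2], [0, -2, -2]].
Symmetric row and column elimination reduces A to a congruent diagonal form with pivots 0, -6, -4/3.
That gives 2 negative, 1 zero pivots.

(0, 2)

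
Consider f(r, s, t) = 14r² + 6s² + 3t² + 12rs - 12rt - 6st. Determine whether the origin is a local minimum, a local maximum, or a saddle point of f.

The Hessian at the origin is H = [[28, 12, -12], [12, 12, -6], [-12, -6, 6]].
Symmetric row and column elimination reduces H to a congruent diagonal form with pivots 28, 48/7, 3/4.
So there are 3 positive pivots.
H is positive definite, so the origin is a strict local minimum.

local minimum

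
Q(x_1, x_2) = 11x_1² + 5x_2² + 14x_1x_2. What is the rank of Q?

2

The symmetric matrix is A = [[11, 7], [7, 5]].
Congruent diagonalization of A (simultaneous row and column reduction) yields pivots 11, 6/11.
So there are 2 positive pivots.
The rank is the number of nonzero pivots: 2.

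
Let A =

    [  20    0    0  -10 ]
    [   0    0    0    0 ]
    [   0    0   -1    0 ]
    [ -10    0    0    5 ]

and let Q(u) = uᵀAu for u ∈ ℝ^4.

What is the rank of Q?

2

Row-reducing A symmetrically gives the diagonal entries 20, 0, -1, 0.
That gives 1 positive, 1 negative, 2 zero pivots.
The rank is the number of nonzero pivots: 2.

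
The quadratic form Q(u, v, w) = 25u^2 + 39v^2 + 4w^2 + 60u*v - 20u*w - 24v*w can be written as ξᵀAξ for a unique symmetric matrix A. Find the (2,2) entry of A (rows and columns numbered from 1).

The coefficient of v^2 in Q is 39, and that is exactly A[2,2].

39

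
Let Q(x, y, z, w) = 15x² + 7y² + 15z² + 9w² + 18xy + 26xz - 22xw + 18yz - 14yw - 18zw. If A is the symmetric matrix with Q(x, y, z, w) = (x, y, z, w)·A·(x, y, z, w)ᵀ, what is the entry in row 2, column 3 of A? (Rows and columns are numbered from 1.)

The coefficient of y·z in Q is 18. For a symmetric A this equals A[2,3] + A[3,2] = 2·A[2,3].
So A[2,3] = 18/2 = 9.

9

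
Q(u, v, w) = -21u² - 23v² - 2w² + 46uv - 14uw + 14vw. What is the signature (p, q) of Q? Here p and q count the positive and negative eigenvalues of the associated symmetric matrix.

The symmetric matrix is A = [[-21, 23, -7], [23, -23, 7], [-7, 7, -2]].
Row-reducing A symmetrically gives the diagonal entries -21, 46/21, 3/23.
Counting signs: 2 positive, 1 negative.

(2, 1)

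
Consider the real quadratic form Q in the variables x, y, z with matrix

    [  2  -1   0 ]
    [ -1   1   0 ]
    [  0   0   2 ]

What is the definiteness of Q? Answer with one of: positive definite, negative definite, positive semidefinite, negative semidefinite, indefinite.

Leading principal minors: Δ_1 = 2, Δ_2 = 1, Δ_3 = 2.
All leading principal minors are positive, so by Sylvester's criterion Q is positive definite.

positive definite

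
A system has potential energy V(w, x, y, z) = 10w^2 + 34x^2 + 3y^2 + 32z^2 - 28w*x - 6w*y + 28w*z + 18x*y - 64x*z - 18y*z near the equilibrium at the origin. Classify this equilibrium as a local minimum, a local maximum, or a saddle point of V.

local minimum

The Hessian at the origin is H = [[20, -28, -6, 28], [-28, 68, 18, -64], [-6, 18, 6, -18], [28, -64, -18, 64]].
Symmetric row and column elimination reduces H to a congruent diagonal form with pivots 20, 144/5, 1, 5/3.
That gives 4 positive pivots.
H is positive definite, so the origin is a strict local minimum.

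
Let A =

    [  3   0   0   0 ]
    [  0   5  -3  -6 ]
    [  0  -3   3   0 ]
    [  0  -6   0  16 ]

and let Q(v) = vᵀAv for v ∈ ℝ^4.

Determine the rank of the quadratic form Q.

Row-reducing A symmetrically gives the diagonal entries 3, 5, 6/5, -2.
Counting signs: 3 positive, 1 negative.
The rank is the number of nonzero pivots: 4.

4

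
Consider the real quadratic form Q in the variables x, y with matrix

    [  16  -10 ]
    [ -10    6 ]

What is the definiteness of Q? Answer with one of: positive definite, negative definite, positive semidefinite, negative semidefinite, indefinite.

Congruent diagonalization of A (simultaneous row and column reduction) yields pivots 16, -1/4.
So there are 1 positive, 1 negative pivots.
Hence Q is indefinite.

indefinite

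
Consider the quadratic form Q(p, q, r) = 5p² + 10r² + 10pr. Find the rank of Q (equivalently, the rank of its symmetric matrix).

2

Write A = [[5, 0, 5], [0, 0, 0], [5, 0, 10]].
Applying the same elementary operations to the rows and columns of A produces a congruent diagonal matrix with entries 5, 0, 5.
Counting signs: 2 positive, 1 zero.
The rank is the number of nonzero pivots: 2.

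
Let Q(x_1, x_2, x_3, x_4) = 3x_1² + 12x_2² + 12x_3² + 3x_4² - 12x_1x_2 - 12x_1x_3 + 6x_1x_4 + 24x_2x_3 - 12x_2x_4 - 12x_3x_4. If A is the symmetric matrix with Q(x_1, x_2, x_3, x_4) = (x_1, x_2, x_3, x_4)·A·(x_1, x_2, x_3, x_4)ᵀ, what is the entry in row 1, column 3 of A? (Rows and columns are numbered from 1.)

The coefficient of x_1·x_3 in Q is -12. For a symmetric A this equals A[1,3] + A[3,1] = 2·A[1,3].
So A[1,3] = -12/2 = -6.

-6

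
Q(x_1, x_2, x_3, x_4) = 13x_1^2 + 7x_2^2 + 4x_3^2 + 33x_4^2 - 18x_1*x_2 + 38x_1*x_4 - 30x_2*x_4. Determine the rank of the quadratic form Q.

4

The associated matrix is A = [[13, -9, 0, 19], [-9, 7, 0, -15], [0, 0, 4, 0], [19, -15, 0, 33]].
Congruent diagonalization of A (simultaneous row and column reduction) yields pivots 13, 10/13, 4, 4/5.
So there are 4 positive pivots.
The rank is the number of nonzero pivots: 4.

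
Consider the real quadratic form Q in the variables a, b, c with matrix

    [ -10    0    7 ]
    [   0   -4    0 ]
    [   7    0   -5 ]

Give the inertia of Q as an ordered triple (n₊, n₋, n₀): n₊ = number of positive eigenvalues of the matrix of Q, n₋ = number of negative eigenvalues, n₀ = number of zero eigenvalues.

(0, 3, 0)

Row-reducing A symmetrically gives the diagonal entries -10, -4, -1/10.
So there are 3 negative pivots.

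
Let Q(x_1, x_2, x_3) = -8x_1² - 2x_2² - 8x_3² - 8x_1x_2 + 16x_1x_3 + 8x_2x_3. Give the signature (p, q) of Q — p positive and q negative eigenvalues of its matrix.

Write A = [[-8, -4, 8], [-4, -2, 4], [8, 4, -8]].
Symmetric row and column elimination reduces A to a congruent diagonal form with pivots -8, 0, 0.
So there are 1 negative, 2 zero pivots.

(0, 1)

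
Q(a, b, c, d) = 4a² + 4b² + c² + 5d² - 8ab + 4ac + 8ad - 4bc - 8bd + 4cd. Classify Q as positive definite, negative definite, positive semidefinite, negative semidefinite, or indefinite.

Write A = [[4, -4, 2, 4], [-4, 4, -2, -4], [2, -2, 1, 2], [4, -4, 2, 5]].
Symmetric row and column elimination reduces A to a congruent diagonal form with pivots 4, 0, 0, 1.
That gives 2 positive, 2 zero pivots.
Hence Q is positive semidefinite.

positive semidefinite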